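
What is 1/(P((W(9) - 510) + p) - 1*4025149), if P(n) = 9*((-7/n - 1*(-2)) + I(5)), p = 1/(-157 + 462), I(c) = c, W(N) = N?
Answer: -152804/615049221929 ≈ -2.4844e-7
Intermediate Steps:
p = 1/305 ≈ 0.0032787
P(n) = 63 - 63/n (P(n) = 9*((-7/n - 1*(-2)) + 5) = 9*((-7/n + 2) + 5) = 9*((2 - 7/n) + 5) = 9*(7 - 7/n) = 63 - 63/n)
1/(P((W(9) - 510) + p) - 1*4025149) = 1/((63 - 63/((9 - 510) + 1/305)) - 1*4025149) = 1/((63 - 63/(-501 + 1/305)) - 4025149) = 1/((63 - 63/(-152804/305)) - 4025149) = 1/((63 - 63*(-305/152804)) - 4025149) = 1/((63 + 19215/152804) - 4025149) = 1/(9645867/152804 - 4025149) = 1/(-615049221929/152804) = -152804/615049221929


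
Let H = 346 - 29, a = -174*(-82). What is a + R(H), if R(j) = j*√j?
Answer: 14268 + 317*√317 ≈ 19912.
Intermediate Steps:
a = 14268
H = 317
R(j) = j^(3/2)
a + R(H) = 14268 + 317^(3/2) = 14268 + 317*√317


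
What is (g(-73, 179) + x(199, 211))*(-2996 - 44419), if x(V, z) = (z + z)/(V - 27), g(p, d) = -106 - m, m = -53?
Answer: 206113005/86 ≈ 2.3967e+6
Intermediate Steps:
g(p, d) = -53 (g(p, d) = -106 - 1*(-53) = -106 + 53 = -53)
x(V, z) = 2*z/(-27 + V) (x(V, z) = (2*z)/(-27 + V) = 2*z/(-27 + V))
(g(-73, 179) + x(199, 211))*(-2996 - 44419) = (-53 + 2*211/(-27 + 199))*(-2996 - 44419) = (-53 + 2*211/172)*(-47415) = (-53 + 2*211*(1/172))*(-47415) = (-53 + 211/86)*(-47415) = -4347/86*(-47415) = 206113005/86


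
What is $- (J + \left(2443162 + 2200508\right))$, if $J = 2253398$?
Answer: $-6897068$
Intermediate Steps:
$- (J + \left(2443162 + 2200508\right)) = - (2253398 + \left(2443162 + 2200508\right)) = - (2253398 + 4643670) = \left(-1\right) 6897068 = -6897068$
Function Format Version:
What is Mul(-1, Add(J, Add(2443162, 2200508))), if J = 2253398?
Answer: -6897068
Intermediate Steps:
Mul(-1, Add(J, Add(2443162, 2200508))) = Mul(-1, Add(2253398, Add(2443162, 2200508))) = Mul(-1, Add(2253398, 4643670)) = Mul(-1, 6897068) = -6897068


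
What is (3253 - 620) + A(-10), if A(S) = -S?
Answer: 2643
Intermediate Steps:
(3253 - 620) + A(-10) = (3253 - 620) - 1*(-10) = 2633 + 10 = 2643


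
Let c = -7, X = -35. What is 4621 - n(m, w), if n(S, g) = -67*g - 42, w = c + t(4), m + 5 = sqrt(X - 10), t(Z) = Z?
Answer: 4462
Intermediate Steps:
m = -5 + 3*I*sqrt(5) (m = -5 + sqrt(-35 - 10) = -5 + sqrt(-45) = -5 + 3*I*sqrt(5) ≈ -5.0 + 6.7082*I)
w = -3 (w = -7 + 4 = -3)
n(S, g) = -42 - 67*g
4621 - n(m, w) = 4621 - (-42 - 67*(-3)) = 4621 - (-42 + 201) = 4621 - 1*159 = 4621 - 159 = 4462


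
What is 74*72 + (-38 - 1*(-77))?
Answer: 5367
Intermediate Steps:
74*72 + (-38 - 1*(-77)) = 5328 + (-38 + 77) = 5328 + 39 = 5367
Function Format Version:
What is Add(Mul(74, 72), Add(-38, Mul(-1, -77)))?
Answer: 5367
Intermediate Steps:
Add(Mul(74, 72), Add(-38, Mul(-1, -77))) = Add(5328, Add(-38, 77)) = Add(5328, 39) = 5367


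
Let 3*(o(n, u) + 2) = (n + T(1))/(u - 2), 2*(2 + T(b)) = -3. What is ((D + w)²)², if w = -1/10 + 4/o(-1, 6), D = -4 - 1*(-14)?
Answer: 5937609231841/1303210000 ≈ 4556.1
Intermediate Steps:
T(b) = -7/2 (T(b) = -2 + (½)*(-3) = -2 - 3/2 = -7/2)
o(n, u) = -2 + (-7/2 + n)/(3*(-2 + u)) (o(n, u) = -2 + ((n - 7/2)/(u - 2))/3 = -2 + ((-7/2 + n)/(-2 + u))/3 = -2 + (-7/2 + n)/(3*(-2 + u)))
D = 10 (D = -4 + 14 = 10)
w = -339/190 (w = -1/10 + 4/(((17 - 12*6 + 2*(-1))/(6*(-2 + 6)))) = -1*⅒ + 4/(((⅙)*(17 - 72 - 2)/4)) = -⅒ + 4/(((⅙)*(¼)*(-57))) = -⅒ + 4/(-19/8) = -⅒ + 4*(-8/19) = -⅒ - 32/19 = -339/190 ≈ -1.7842)
((D + w)²)² = ((10 - 339/190)²)² = ((1561/190)²)² = (2436721/36100)² = 5937609231841/1303210000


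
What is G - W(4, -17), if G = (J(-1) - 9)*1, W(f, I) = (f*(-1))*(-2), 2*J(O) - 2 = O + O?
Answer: -17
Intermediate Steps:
J(O) = 1 + O (J(O) = 1 + (O + O)/2 = 1 + (2*O)/2 = 1 + O)
W(f, I) = 2*f (W(f, I) = -f*(-2) = 2*f)
G = -9 (G = ((1 - 1) - 9)*1 = (0 - 9)*1 = -9*1 = -9)
G - W(4, -17) = -9 - 2*4 = -9 - 1*8 = -9 - 8 = -17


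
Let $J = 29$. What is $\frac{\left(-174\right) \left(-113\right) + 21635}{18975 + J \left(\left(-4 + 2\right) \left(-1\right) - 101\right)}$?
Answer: $\frac{677}{264} \approx 2.5644$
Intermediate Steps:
$\frac{\left(-174\right) \left(-113\right) + 21635}{18975 + J \left(\left(-4 + 2\right) \left(-1\right) - 101\right)} = \frac{\left(-174\right) \left(-113\right) + 21635}{18975 + 29 \left(\left(-4 + 2\right) \left(-1\right) - 101\right)} = \frac{19662 + 21635}{18975 + 29 \left(\left(-2\right) \left(-1\right) - 101\right)} = \frac{41297}{18975 + 29 \left(2 - 101\right)} = \frac{41297}{18975 + 29 \left(-99\right)} = \frac{41297}{18975 - 2871} = \frac{41297}{16104} = 41297 \cdot \frac{1}{16104} = \frac{677}{264}$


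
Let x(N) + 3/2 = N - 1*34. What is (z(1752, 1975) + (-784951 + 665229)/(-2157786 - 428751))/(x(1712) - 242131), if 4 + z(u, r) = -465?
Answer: 186610174/95683763241 ≈ 0.0019503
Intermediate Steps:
z(u, r) = -469 (z(u, r) = -4 - 465 = -469)
x(N) = -71/2 + N (x(N) = -3/2 + (N - 1*34) = -3/2 + (N - 34) = -3/2 + (-34 + N) = -71/2 + N)
(z(1752, 1975) + (-784951 + 665229)/(-2157786 - 428751))/(x(1712) - 242131) = (-469 + (-784951 + 665229)/(-2157786 - 428751))/((-71/2 + 1712) - 242131) = (-469 - 119722/(-2586537))/(3353/2 - 242131) = (-469 - 119722*(-1/2586537))/(-480909/2) = (-469 + 119722/2586537)*(-2/480909) = -1212966131/2586537*(-2/480909) = 186610174/95683763241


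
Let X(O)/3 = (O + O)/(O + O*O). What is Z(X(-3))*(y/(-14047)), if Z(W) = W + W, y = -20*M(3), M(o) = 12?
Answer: -1440/14047 ≈ -0.10251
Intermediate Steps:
X(O) = 6*O/(O + O**2) (X(O) = 3*((O + O)/(O + O*O)) = 3*((2*O)/(O + O**2)) = 3*(2*O/(O + O**2)) = 6*O/(O + O**2))
y = -240 (y = -20*12 = -240)
Z(W) = 2*W
Z(X(-3))*(y/(-14047)) = (2*(6/(1 - 3)))*(-240/(-14047)) = (2*(6/(-2)))*(-240*(-1/14047)) = (2*(6*(-1/2)))*(240/14047) = (2*(-3))*(240/14047) = -6*240/14047 = -1440/14047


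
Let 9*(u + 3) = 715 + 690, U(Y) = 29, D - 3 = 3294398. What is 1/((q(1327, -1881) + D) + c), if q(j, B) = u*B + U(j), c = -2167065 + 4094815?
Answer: 1/4934178 ≈ 2.0267e-7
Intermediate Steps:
D = 3294401 (D = 3 + 3294398 = 3294401)
u = 1378/9 (u = -3 + (715 + 690)/9 = -3 + (⅑)*1405 = -3 + 1405/9 = 1378/9 ≈ 153.11)
c = 1927750
q(j, B) = 29 + 1378*B/9 (q(j, B) = 1378*B/9 + 29 = 29 + 1378*B/9)
1/((q(1327, -1881) + D) + c) = 1/(((29 + (1378/9)*(-1881)) + 3294401) + 1927750) = 1/(((29 - 288002) + 3294401) + 1927750) = 1/((-287973 + 3294401) + 1927750) = 1/(3006428 + 1927750) = 1/4934178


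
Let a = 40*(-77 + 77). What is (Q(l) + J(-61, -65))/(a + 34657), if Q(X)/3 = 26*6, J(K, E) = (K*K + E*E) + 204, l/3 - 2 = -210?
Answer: 8618/34657 ≈ 0.24867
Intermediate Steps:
l = -624 (l = 6 + 3*(-210) = 6 - 630 = -624)
J(K, E) = 204 + E**2 + K**2 (J(K, E) = (K**2 + E**2) + 204 = (E**2 + K**2) + 204 = 204 + E**2 + K**2)
a = 0 (a = 40*0 = 0)
Q(X) = 468 (Q(X) = 3*(26*6) = 3*156 = 468)
(Q(l) + J(-61, -65))/(a + 34657) = (468 + (204 + (-65)**2 + (-61)**2))/(0 + 34657) = (468 + (204 + 4225 + 3721))/34657 = (468 + 8150)*(1/34657) = 8618*(1/34657) = 8618/34657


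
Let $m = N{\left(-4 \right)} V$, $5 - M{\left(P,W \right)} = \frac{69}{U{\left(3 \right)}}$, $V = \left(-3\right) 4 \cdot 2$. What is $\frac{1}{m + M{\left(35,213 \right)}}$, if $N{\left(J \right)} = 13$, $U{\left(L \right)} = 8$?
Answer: $- \frac{8}{2525} \approx -0.0031683$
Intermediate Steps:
$V = -24$ ($V = \left(-12\right) 2 = -24$)
$M{\left(P,W \right)} = - \frac{29}{8}$ ($M{\left(P,W \right)} = 5 - \frac{69}{8} = - \frac{29}{8}$)
$m = -312$ ($m = 13 \left(-24\right) = -312$)
$\frac{1}{m + M{\left(35,213 \right)}} = \frac{1}{-312 - \frac{29}{8}} = \frac{1}{- \frac{2525}{8}} = - \frac{8}{2525}$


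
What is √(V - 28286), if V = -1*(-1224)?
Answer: I*√27062 ≈ 164.51*I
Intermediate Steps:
V = 1224
√(V - 28286) = √(1224 - 28286) = √(-27062) = I*√27062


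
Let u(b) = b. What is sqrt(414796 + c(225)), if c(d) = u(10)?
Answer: sqrt(414806) ≈ 644.05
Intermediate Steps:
c(d) = 10
sqrt(414796 + c(225)) = sqrt(414796 + 10) = sqrt(414806)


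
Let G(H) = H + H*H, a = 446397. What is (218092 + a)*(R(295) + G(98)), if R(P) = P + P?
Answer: 6838920788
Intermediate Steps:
R(P) = 2*P
G(H) = H + H²
(218092 + a)*(R(295) + G(98)) = (218092 + 446397)*(2*295 + 98*(1 + 98)) = 664489*(590 + 98*99) = 664489*(590 + 9702) = 664489*10292 = 6838920788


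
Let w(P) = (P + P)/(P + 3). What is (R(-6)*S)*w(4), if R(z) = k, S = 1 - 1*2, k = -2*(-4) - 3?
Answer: -40/7 ≈ -5.7143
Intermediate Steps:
w(P) = 2*P/(3 + P) (w(P) = (2*P)/(3 + P) = 2*P/(3 + P))
k = 5 (k = 8 - 3 = 5)
S = -1 (S = 1 - 2 = -1)
R(z) = 5
(R(-6)*S)*w(4) = (5*(-1))*(2*4/(3 + 4)) = -10*4/7 = -5*8/7 = -40/7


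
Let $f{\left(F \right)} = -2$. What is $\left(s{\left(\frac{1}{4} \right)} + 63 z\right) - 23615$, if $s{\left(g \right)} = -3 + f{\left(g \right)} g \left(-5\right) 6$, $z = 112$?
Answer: $-16547$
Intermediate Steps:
$s{\left(g \right)} = -3 + 60 g$ ($s{\left(g \right)} = -3 + - 2 g \left(-5\right) 6 = -3 + 10 g 6 = -3 + 60 g$)
$\left(s{\left(\frac{1}{4} \right)} + 63 z\right) - 23615 = \left(\left(-3 + \frac{60}{4}\right) + 63 \cdot 112\right) - 23615 = \left(\left(-3 + 60 \cdot \frac{1}{4}\right) + 7056\right) - 23615 = \left(\left(-3 + 15\right) + 7056\right) - 23615 = \left(12 + 7056\right) - 23615 = 7068 - 23615 = -16547$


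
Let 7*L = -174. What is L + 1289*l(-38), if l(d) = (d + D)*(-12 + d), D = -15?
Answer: 23910776/7 ≈ 3.4158e+6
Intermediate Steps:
L = -174/7 (L = (1/7)*(-174) = -174/7 ≈ -24.857)
l(d) = (-15 + d)*(-12 + d) (l(d) = (d - 15)*(-12 + d) = (-15 + d)*(-12 + d))
L + 1289*l(-38) = -174/7 + 1289*(180 + (-38)**2 - 27*(-38)) = -174/7 + 1289*(180 + 1444 + 1026) = -174/7 + 1289*2650 = -174/7 + 3415850 = 23910776/7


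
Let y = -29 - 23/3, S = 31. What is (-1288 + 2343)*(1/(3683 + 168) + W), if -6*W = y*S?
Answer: 6927092020/34659 ≈ 1.9986e+5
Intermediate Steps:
y = -110/3 (y = -29 - 23/3 = -110/3 ≈ -36.667)
W = 1705/9 (W = -(-55)*31/9 = -⅙*(-3410/3) = 1705/9 ≈ 189.44)
(-1288 + 2343)*(1/(3683 + 168) + W) = (-1288 + 2343)*(1/(3683 + 168) + 1705/9) = 1055*(1/3851 + 1705/9) = 1055*(6565964/34659) = 6927092020/34659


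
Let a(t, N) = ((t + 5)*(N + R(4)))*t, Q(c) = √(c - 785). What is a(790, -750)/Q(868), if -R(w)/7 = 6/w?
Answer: -477632025*√83/83 ≈ -5.2427e+7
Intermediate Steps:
Q(c) = √(-785 + c)
R(w) = -42/w
a(t, N) = t*(5 + t)*(-21/2 + N) (a(t, N) = ((t + 5)*(N - 42/4))*t = ((5 + t)*(N - 42*¼))*t = ((5 + t)*(N - 21/2))*t = ((5 + t)*(-21/2 + N))*t = t*(5 + t)*(-21/2 + N))
a(790, -750)/Q(868) = ((½)*790*(-105 - 21*790 + 10*(-750) + 2*(-750)*790))/(√(-785 + 868)) = ((½)*790*(-105 - 16590 - 7500 - 1185000))/(√83) = ((½)*790*(-1209195))*(√83/83) = -477632025*√83/83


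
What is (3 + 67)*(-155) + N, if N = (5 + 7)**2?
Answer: -10706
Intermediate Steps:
N = 144 (N = 12**2 = 144)
(3 + 67)*(-155) + N = (3 + 67)*(-155) + 144 = 70*(-155) + 144 = -10850 + 144 = -10706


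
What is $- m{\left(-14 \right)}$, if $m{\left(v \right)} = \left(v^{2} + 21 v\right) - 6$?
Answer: $104$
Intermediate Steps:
$m{\left(v \right)} = -6 + v^{2} + 21 v$
$- m{\left(-14 \right)} = - (-6 + \left(-14\right)^{2} + 21 \left(-14\right)) = - (-6 + 196 - 294) = \left(-1\right) \left(-104\right) = 104$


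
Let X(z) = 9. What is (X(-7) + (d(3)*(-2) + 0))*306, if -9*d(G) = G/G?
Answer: 2822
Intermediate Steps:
d(G) = -⅑ (d(G) = -G/(9*G) = -⅑*1 = -⅑)
(X(-7) + (d(3)*(-2) + 0))*306 = (9 + (-⅑*(-2) + 0))*306 = (9 + (2/9 + 0))*306 = (9 + 2/9)*306 = (83/9)*306 = 2822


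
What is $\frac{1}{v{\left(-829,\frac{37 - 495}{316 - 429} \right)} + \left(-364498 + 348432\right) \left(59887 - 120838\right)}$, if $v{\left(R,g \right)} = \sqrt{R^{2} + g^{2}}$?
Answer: $\frac{12503899803054}{12244303413321466401271} - \frac{113 \sqrt{8775590093}}{12244303413321466401271} \approx 1.0212 \cdot 10^{-9}$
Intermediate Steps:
$\frac{1}{v{\left(-829,\frac{37 - 495}{316 - 429} \right)} + \left(-364498 + 348432\right) \left(59887 - 120838\right)} = \frac{1}{\sqrt{\left(-829\right)^{2} + \left(\frac{37 - 495}{316 - 429}\right)^{2}} + \left(-364498 + 348432\right) \left(59887 - 120838\right)} = \frac{1}{\sqrt{687241 + \left(- \frac{458}{-113}\right)^{2}} - -979238766} = \frac{1}{\sqrt{687241 + \left(\left(-458\right) \left(- \frac{1}{113}\right)\right)^{2}} + 979238766} = \frac{1}{\sqrt{687241 + \left(\frac{458}{113}\right)^{2}} + 979238766} = \frac{1}{\sqrt{687241 + \frac{209764}{12769}} + 979238766} = \frac{1}{\sqrt{\frac{8775590093}{12769}} + 979238766} = \frac{1}{\frac{\sqrt{8775590093}}{113} + 979238766} = \frac{1}{979238766 + \frac{\sqrt{8775590093}}{113}}$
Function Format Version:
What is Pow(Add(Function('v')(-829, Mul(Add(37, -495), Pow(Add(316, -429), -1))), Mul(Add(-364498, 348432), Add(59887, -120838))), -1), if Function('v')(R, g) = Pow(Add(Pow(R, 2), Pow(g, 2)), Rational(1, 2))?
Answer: Add(Rational(12503899803054, 12244303413321466401271), Mul(Rational(-113, 12244303413321466401271), Pow(8775590093, Rational(1, 2)))) ≈ 1.0212e-9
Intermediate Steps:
Pow(Add(Function('v')(-829, Mul(Add(37, -495), Pow(Add(316, -429), -1))), Mul(Add(-364498, 348432), Add(59887, -120838))), -1) = Pow(Add(Pow(Add(Pow(-829, 2), Pow(Mul(Add(37, -495), Pow(Add(316, -429), -1)), 2)), Rational(1, 2)), Mul(Add(-364498, 348432), Add(59887, -120838))), -1) = Pow(Add(Pow(Add(687241, Pow(Mul(-458, Pow(-113, -1)), 2)), Rational(1, 2)), Mul(-16066, -60951)), -1) = Pow(Add(Pow(Add(687241, Pow(Mul(-458, Rational(-1, 113)), 2)), Rational(1, 2)), 979238766), -1) = Pow(Add(Pow(Add(687241, Pow(Rational(458, 113), 2)), Rational(1, 2)), 979238766), -1) = Pow(Add(Pow(Add(687241, Rational(209764, 12769)), Rational(1, 2)), 979238766), -1) = Pow(Add(Pow(Rational(8775590093, 12769), Rational(1, 2)), 979238766), -1) = Pow(Add(Mul(Rational(1, 113), Pow(8775590093, Rational(1, 2))), 979238766), -1) = Pow(Add(979238766, Mul(Rational(1, 113), Pow(8775590093, Rational(1, 2)))), -1)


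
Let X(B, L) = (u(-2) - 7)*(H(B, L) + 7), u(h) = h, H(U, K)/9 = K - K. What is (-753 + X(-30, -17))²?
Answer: 665856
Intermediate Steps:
H(U, K) = 0 (H(U, K) = 9*(K - K) = 9*0 = 0)
X(B, L) = -63 (X(B, L) = (-2 - 7)*(0 + 7) = -9*7 = -63)
(-753 + X(-30, -17))² = (-753 - 63)² = (-816)² = 665856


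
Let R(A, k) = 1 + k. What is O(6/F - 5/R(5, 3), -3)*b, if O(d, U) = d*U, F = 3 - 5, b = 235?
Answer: 11985/4 ≈ 2996.3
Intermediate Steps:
F = -2
O(d, U) = U*d
O(6/F - 5/R(5, 3), -3)*b = -3*(6/(-2) - 5/(1 + 3))*235 = -3*(6*(-½) - 5/4)*235 = -3*(-3 - 5*¼)*235 = -3*(-3 - 5/4)*235 = -3*(-17/4)*235 = (51/4)*235 = 11985/4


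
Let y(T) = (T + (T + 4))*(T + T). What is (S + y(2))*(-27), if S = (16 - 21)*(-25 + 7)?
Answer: -3294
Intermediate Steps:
y(T) = 2*T*(4 + 2*T) (y(T) = (T + (4 + T))*(2*T) = (4 + 2*T)*(2*T) = 2*T*(4 + 2*T))
S = 90 (S = -5*(-18) = 90)
(S + y(2))*(-27) = (90 + 4*2*(2 + 2))*(-27) = (90 + 4*2*4)*(-27) = (90 + 32)*(-27) = 122*(-27) = -3294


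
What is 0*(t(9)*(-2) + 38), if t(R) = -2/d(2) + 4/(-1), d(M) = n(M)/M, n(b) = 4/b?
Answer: 0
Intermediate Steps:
d(M) = 4/M² (d(M) = (4/M)/M = 4/M²)
t(R) = -6 (t(R) = -2/1 + 4/(-1) = -2/1 + 4*(-1) = -2/1 - 4 = -2*1 - 4 = -2 - 4 = -6)
0*(t(9)*(-2) + 38) = 0*(-6*(-2) + 38) = 0*(12 + 38) = 0*50 = 0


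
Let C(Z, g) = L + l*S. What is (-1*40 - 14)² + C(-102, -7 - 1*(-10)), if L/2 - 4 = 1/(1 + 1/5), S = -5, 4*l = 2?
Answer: 17539/6 ≈ 2923.2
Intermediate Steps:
l = ½ (l = (¼)*2 = ½ ≈ 0.50000)
L = 29/3 (L = 8 + 2/(1 + 1/5) = 8 + 2/(1 + ⅕) = 8 + 2/(6/5) = 8 + 2*(⅚) = 8 + 5/3 = 29/3 ≈ 9.6667)
C(Z, g) = 43/6 (C(Z, g) = 29/3 + (½)*(-5) = 29/3 - 5/2 = 43/6)
(-1*40 - 14)² + C(-102, -7 - 1*(-10)) = (-1*40 - 14)² + 43/6 = (-40 - 14)² + 43/6 = (-54)² + 43/6 = 2916 + 43/6 = 17539/6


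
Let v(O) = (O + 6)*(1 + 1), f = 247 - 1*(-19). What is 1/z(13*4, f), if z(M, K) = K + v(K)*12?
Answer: 1/6794 ≈ 0.00014719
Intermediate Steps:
f = 266 (f = 247 + 19 = 266)
v(O) = 12 + 2*O (v(O) = (6 + O)*2 = 12 + 2*O)
z(M, K) = 144 + 25*K (z(M, K) = K + (12 + 2*K)*12 = K + (144 + 24*K) = 144 + 25*K)
1/z(13*4, f) = 1/(144 + 25*266) = 1/(144 + 6650) = 1/6794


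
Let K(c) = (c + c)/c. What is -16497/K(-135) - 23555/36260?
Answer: -8546119/1036 ≈ -8249.2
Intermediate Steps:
K(c) = 2 (K(c) = (2*c)/c = 2)
-16497/K(-135) - 23555/36260 = -16497/2 - 23555/36260 = -16497*½ - 23555*1/36260 = -16497/2 - 673/1036 = -8546119/1036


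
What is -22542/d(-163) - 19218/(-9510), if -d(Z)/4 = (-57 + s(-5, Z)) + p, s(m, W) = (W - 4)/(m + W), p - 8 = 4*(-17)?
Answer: -1438197673/30890065 ≈ -46.559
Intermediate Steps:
p = -60 (p = 8 + 4*(-17) = 8 - 68 = -60)
s(m, W) = (-4 + W)/(W + m)
d(Z) = 468 - 4*(-4 + Z)/(-5 + Z) (d(Z) = -4*((-57 + (-4 + Z)/(Z - 5)) - 60) = -4*((-57 + (-4 + Z)/(-5 + Z)) - 60) = -4*(-117 + (-4 + Z)/(-5 + Z)) = 468 - 4*(-4 + Z)/(-5 + Z))
-22542/d(-163) - 19218/(-9510) = -22542*(-5 - 163)/(4*(-581 + 116*(-163))) - 19218/(-9510) = -22542*(-42/(-581 - 18908)) - 19218*(-1/9510) = -22542/(4*(-1/168)*(-19489)) + 3203/1585 = -22542/19489/42 + 3203/1585 = -22542*42/19489 + 3203/1585 = -946764/19489 + 3203/1585 = -1438197673/30890065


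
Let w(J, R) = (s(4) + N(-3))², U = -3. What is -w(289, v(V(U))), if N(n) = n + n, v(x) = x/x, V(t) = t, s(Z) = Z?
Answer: -4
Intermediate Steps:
v(x) = 1
N(n) = 2*n
w(J, R) = 4 (w(J, R) = (4 + 2*(-3))² = (4 - 6)² = (-2)² = 4)
-w(289, v(V(U))) = -1*4 = -4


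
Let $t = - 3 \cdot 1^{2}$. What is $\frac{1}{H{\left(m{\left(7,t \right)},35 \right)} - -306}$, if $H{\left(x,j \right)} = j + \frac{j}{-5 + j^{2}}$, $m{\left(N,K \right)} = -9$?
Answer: $\frac{244}{83211} \approx 0.0029323$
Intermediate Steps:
$t = -3$ ($t = \left(-3\right) 1 = -3$)
$H{\left(x,j \right)} = j + \frac{j}{-5 + j^{2}}$
$\frac{1}{H{\left(m{\left(7,t \right)},35 \right)} - -306} = \frac{1}{\frac{35 \left(-4 + 35^{2}\right)}{-5 + 35^{2}} - -306} = \frac{1}{\frac{35 \left(-4 + 1225\right)}{-5 + 1225} + 306} = \frac{1}{35 \cdot \frac{1}{1220} \cdot 1221 + 306} = \frac{1}{\frac{8547}{244} + 306} = \frac{1}{\frac{83211}{244}} = \frac{244}{83211}$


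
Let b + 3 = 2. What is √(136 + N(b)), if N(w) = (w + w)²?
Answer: 2*√35 ≈ 11.832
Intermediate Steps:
b = -1 (b = -3 + 2 = -1)
N(w) = 4*w² (N(w) = (2*w)² = 4*w²)
√(136 + N(b)) = √(136 + 4*(-1)²) = √(136 + 4*1) = √(136 + 4) = √140 = 2*√35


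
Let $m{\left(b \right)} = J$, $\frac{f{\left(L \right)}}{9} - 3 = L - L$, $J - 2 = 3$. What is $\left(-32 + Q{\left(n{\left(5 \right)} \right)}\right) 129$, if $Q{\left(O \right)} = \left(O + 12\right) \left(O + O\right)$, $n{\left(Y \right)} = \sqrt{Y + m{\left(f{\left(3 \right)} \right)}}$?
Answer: $-1548 + 3096 \sqrt{10} \approx 8242.4$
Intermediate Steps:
$J = 5$ ($J = 2 + 3 = 5$)
$f{\left(L \right)} = 27$ ($f{\left(L \right)} = 27 + 9 \left(L - L\right) = 27 + 9 \cdot 0 = 27 + 0 = 27$)
$m{\left(b \right)} = 5$
$n{\left(Y \right)} = \sqrt{5 + Y}$ ($n{\left(Y \right)} = \sqrt{Y + 5} = \sqrt{5 + Y}$)
$Q{\left(O \right)} = 2 O \left(12 + O\right)$ ($Q{\left(O \right)} = \left(12 + O\right) 2 O = 2 O \left(12 + O\right)$)
$\left(-32 + Q{\left(n{\left(5 \right)} \right)}\right) 129 = \left(-32 + 2 \sqrt{5 + 5} \left(12 + \sqrt{5 + 5}\right)\right) 129 = \left(-32 + 2 \sqrt{10} \left(12 + \sqrt{10}\right)\right) 129 = -4128 + 258 \sqrt{10} \left(12 + \sqrt{10}\right)$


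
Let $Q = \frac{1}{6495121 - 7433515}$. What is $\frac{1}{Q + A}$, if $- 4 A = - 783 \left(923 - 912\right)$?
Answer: $\frac{1876788}{4041193759} \approx 0.00046441$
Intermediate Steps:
$Q = - \frac{1}{938394}$ ($Q = \frac{1}{-938394} = - \frac{1}{938394} \approx -1.0657 \cdot 10^{-6}$)
$A = \frac{8613}{4}$ ($A = - \frac{\left(-783\right) \left(923 - 912\right)}{4} = - \frac{\left(-783\right) 11}{4} = \left(- \frac{1}{4}\right) \left(-8613\right) = \frac{8613}{4} \approx 2153.3$)
$\frac{1}{Q + A} = \frac{1}{- \frac{1}{938394} + \frac{8613}{4}} = \frac{1}{\frac{4041193759}{1876788}} = \frac{1876788}{4041193759}$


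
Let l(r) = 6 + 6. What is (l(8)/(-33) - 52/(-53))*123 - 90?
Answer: -8190/583 ≈ -14.048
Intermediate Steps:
l(r) = 12
(l(8)/(-33) - 52/(-53))*123 - 90 = (12/(-33) - 52/(-53))*123 - 90 = (12*(-1/33) - 52*(-1/53))*123 - 90 = (-4/11 + 52/53)*123 - 90 = (360/583)*123 - 90 = 44280/583 - 90 = -8190/583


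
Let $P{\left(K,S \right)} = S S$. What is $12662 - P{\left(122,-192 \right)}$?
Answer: $-24202$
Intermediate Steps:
$P{\left(K,S \right)} = S^{2}$
$12662 - P{\left(122,-192 \right)} = 12662 - \left(-192\right)^{2} = 12662 - 36864 = -24202$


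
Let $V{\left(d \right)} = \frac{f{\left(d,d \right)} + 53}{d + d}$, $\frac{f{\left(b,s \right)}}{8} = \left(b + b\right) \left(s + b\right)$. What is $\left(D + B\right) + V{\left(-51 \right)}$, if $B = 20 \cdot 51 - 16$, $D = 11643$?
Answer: $\frac{1206709}{102} \approx 11830.0$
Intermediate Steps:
$f{\left(b,s \right)} = 16 b \left(b + s\right)$ ($f{\left(b,s \right)} = 8 \left(b + b\right) \left(s + b\right) = 8 \cdot 2 b \left(b + s\right) = 16 b \left(b + s\right)$)
$B = 1004$ ($B = 1020 - 16 = 1004$)
$V{\left(d \right)} = \frac{53 + 32 d^{2}}{2 d}$ ($V{\left(d \right)} = \frac{16 d \left(d + d\right) + 53}{d + d} = \frac{16 d 2 d + 53}{2 d} = \left(32 d^{2} + 53\right) \frac{1}{2 d} = \left(53 + 32 d^{2}\right) \frac{1}{2 d} = \frac{53 + 32 d^{2}}{2 d}$)
$\left(D + B\right) + V{\left(-51 \right)} = \left(11643 + 1004\right) + \left(16 \left(-51\right) + \frac{53}{2 \left(-51\right)}\right) = 12647 + \left(-816 + \frac{53}{2} \left(- \frac{1}{51}\right)\right) = 12647 - \frac{83285}{102} = \frac{1206709}{102}$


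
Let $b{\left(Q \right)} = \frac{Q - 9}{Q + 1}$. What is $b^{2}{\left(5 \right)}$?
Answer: $\frac{4}{9} \approx 0.44444$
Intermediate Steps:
$b{\left(Q \right)} = \frac{-9 + Q}{1 + Q}$
$b^{2}{\left(5 \right)} = \left(\frac{-9 + 5}{1 + 5}\right)^{2} = \left(\frac{1}{6} \left(-4\right)\right)^{2} = \left(- \frac{2}{3}\right)^{2} = \frac{4}{9}$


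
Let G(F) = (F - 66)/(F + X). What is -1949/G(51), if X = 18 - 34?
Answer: 13643/3 ≈ 4547.7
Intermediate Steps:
X = -16
G(F) = (-66 + F)/(-16 + F) (G(F) = (F - 66)/(F - 16) = (-66 + F)/(-16 + F))
-1949/G(51) = -1949*(-16 + 51)/(-66 + 51) = -1949/(-15/35) = -1949/((1/35)*(-15)) = -1949/(-3/7) = -1949*(-7/3) = 13643/3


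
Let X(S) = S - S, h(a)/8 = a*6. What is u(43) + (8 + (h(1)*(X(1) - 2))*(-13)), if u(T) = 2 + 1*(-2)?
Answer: 1256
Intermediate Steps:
u(T) = 0 (u(T) = 2 - 2 = 0)
h(a) = 48*a (h(a) = 8*(a*6) = 8*(6*a) = 48*a)
X(S) = 0
u(43) + (8 + (h(1)*(X(1) - 2))*(-13)) = 0 + (8 + ((48*1)*(0 - 2))*(-13)) = 0 + (8 + (48*(-2))*(-13)) = 0 + (8 - 96*(-13)) = 0 + (8 + 1248) = 0 + 1256 = 1256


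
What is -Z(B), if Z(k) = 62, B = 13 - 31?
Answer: -62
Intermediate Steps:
B = -18
-Z(B) = -1*62 = -62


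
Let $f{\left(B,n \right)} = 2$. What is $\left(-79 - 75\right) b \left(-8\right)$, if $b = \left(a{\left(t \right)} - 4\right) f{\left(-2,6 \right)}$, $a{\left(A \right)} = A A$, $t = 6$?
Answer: $78848$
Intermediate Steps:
$a{\left(A \right)} = A^{2}$
$b = 64$ ($b = \left(6^{2} - 4\right) 2 = \left(36 - 4\right) 2 = 32 \cdot 2 = 64$)
$\left(-79 - 75\right) b \left(-8\right) = \left(-79 - 75\right) 64 \left(-8\right) = \left(-154\right) \left(-512\right) = 78848$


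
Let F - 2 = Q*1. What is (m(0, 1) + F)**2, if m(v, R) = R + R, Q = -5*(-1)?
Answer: 81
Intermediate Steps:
Q = 5
m(v, R) = 2*R
F = 7 (F = 2 + 5*1 = 2 + 5 = 7)
(m(0, 1) + F)**2 = (2*1 + 7)**2 = (2 + 7)**2 = 9**2 = 81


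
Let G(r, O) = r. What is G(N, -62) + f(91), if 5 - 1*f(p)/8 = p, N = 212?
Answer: -476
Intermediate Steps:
f(p) = 40 - 8*p
G(N, -62) + f(91) = 212 + (40 - 8*91) = 212 + (40 - 728) = 212 - 688 = -476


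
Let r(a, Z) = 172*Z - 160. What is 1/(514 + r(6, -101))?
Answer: -1/17018 ≈ -5.8761e-5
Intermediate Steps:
r(a, Z) = -160 + 172*Z
1/(514 + r(6, -101)) = 1/(514 + (-160 + 172*(-101))) = 1/(514 + (-160 - 17372)) = 1/(514 - 17532) = 1/(-17018) = -1/17018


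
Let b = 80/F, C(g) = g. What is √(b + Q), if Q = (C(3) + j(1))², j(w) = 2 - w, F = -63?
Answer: 4*√406/21 ≈ 3.8380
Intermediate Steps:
Q = 16 (Q = (3 + (2 - 1*1))² = (3 + (2 - 1))² = (3 + 1)² = 4² = 16)
b = -80/63 (b = 80/(-63) = 80*(-1/63) = -80/63 ≈ -1.2698)
√(b + Q) = √(-80/63 + 16) = √(928/63) = 4*√406/21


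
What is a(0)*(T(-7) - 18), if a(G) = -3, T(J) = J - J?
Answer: 54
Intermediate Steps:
T(J) = 0
a(0)*(T(-7) - 18) = -3*(0 - 18) = -3*(-18) = 54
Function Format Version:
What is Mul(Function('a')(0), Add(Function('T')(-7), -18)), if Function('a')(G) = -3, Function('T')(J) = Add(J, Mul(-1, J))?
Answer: 54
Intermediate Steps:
Function('T')(J) = 0
Mul(Function('a')(0), Add(Function('T')(-7), -18)) = Mul(-3, Add(0, -18)) = Mul(-3, -18) = 54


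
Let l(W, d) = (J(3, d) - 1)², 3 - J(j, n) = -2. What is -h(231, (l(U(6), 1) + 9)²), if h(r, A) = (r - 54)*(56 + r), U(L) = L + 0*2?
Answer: -50799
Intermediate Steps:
U(L) = L (U(L) = L + 0 = L)
J(j, n) = 5 (J(j, n) = 3 - 1*(-2) = 3 + 2 = 5)
l(W, d) = 16 (l(W, d) = (5 - 1)² = 4² = 16)
h(r, A) = (-54 + r)*(56 + r)
-h(231, (l(U(6), 1) + 9)²) = -(-3024 + 231² + 2*231) = -(-3024 + 53361 + 462) = -1*50799 = -50799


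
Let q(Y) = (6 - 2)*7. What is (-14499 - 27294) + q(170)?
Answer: -41765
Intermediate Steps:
q(Y) = 28 (q(Y) = 4*7 = 28)
(-14499 - 27294) + q(170) = (-14499 - 27294) + 28 = -41793 + 28 = -41765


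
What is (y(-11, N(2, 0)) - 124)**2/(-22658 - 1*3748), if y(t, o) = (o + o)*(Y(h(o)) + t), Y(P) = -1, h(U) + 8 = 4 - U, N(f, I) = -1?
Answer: -5000/13203 ≈ -0.37870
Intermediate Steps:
h(U) = -4 - U (h(U) = -8 + (4 - U) = -4 - U)
y(t, o) = 2*o*(-1 + t) (y(t, o) = (o + o)*(-1 + t) = (2*o)*(-1 + t) = 2*o*(-1 + t))
(y(-11, N(2, 0)) - 124)**2/(-22658 - 1*3748) = (2*(-1)*(-1 - 11) - 124)**2/(-22658 - 1*3748) = (2*(-1)*(-12) - 124)**2/(-22658 - 3748) = (24 - 124)**2/(-26406) = (-100)**2*(-1/26406) = 10000*(-1/26406) = -5000/13203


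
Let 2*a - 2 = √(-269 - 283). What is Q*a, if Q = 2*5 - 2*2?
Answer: 6 + 6*I*√138 ≈ 6.0 + 70.484*I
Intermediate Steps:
a = 1 + I*√138 (a = 1 + √(-269 - 283)/2 = 1 + √(-552)/2 = 1 + (2*I*√138)/2 = 1 + I*√138 ≈ 1.0 + 11.747*I)
Q = 6 (Q = 10 - 4 = 6)
Q*a = 6*(1 + I*√138) = 6 + 6*I*√138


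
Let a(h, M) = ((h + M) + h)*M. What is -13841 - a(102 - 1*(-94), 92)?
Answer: -58369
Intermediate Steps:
a(h, M) = M*(M + 2*h) (a(h, M) = ((M + h) + h)*M = (M + 2*h)*M = M*(M + 2*h))
-13841 - a(102 - 1*(-94), 92) = -13841 - 92*(92 + 2*(102 - 1*(-94))) = -13841 - 92*(92 + 2*(102 + 94)) = -13841 - 92*(92 + 2*196) = -13841 - 92*(92 + 392) = -13841 - 92*484 = -13841 - 1*44528 = -13841 - 44528 = -58369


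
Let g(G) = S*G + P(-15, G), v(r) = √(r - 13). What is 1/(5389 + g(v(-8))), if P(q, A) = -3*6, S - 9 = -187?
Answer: 5371/29513005 + 178*I*√21/29513005 ≈ 0.00018199 + 2.7639e-5*I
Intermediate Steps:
S = -178 (S = 9 - 187 = -178)
v(r) = √(-13 + r)
P(q, A) = -18
g(G) = -18 - 178*G (g(G) = -178*G - 18 = -18 - 178*G)
1/(5389 + g(v(-8))) = 1/(5389 + (-18 - 178*√(-13 - 8))) = 1/(5389 + (-18 - 178*I*√21)) = 1/(5371 - 178*I*√21)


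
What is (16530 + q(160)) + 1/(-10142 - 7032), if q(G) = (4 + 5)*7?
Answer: 284968181/17174 ≈ 16593.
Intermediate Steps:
q(G) = 63 (q(G) = 9*7 = 63)
(16530 + q(160)) + 1/(-10142 - 7032) = (16530 + 63) + 1/(-10142 - 7032) = 16593 + 1/(-17174) = 16593 - 1/17174 = 284968181/17174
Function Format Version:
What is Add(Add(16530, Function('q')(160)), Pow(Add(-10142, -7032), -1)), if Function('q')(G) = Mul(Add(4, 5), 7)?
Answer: Rational(284968181, 17174) ≈ 16593.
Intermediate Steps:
Function('q')(G) = 63 (Function('q')(G) = Mul(9, 7) = 63)
Add(Add(16530, Function('q')(160)), Pow(Add(-10142, -7032), -1)) = Add(Add(16530, 63), Pow(Add(-10142, -7032), -1)) = Add(16593, Pow(-17174, -1)) = Add(16593, Rational(-1, 17174)) = Rational(284968181, 17174)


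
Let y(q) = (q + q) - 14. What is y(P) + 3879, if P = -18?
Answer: 3829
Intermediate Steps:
y(q) = -14 + 2*q (y(q) = 2*q - 14 = -14 + 2*q)
y(P) + 3879 = (-14 + 2*(-18)) + 3879 = (-14 - 36) + 3879 = -50 + 3879 = 3829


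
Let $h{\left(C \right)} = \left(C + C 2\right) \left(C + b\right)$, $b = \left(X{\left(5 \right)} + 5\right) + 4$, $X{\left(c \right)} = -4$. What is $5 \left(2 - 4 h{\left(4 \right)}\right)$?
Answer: $-2150$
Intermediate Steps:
$b = 5$ ($b = \left(-4 + 5\right) + 4 = 1 + 4 = 5$)
$h{\left(C \right)} = 3 C \left(5 + C\right)$ ($h{\left(C \right)} = \left(C + C 2\right) \left(C + 5\right) = \left(C + 2 C\right) \left(5 + C\right) = 3 C \left(5 + C\right)$)
$5 \left(2 - 4 h{\left(4 \right)}\right) = 5 \left(2 - 4 \cdot 3 \cdot 4 \left(5 + 4\right)\right) = 5 \left(2 - 4 \cdot 3 \cdot 4 \cdot 9\right) = 5 \left(2 - 432\right) = 5 \left(-430\right) = -2150$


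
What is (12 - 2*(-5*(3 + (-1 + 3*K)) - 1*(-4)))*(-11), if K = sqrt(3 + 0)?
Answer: -264 - 330*sqrt(3) ≈ -835.58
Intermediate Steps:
K = sqrt(3) ≈ 1.7320
(12 - 2*(-5*(3 + (-1 + 3*K)) - 1*(-4)))*(-11) = (12 - 2*(-5*(3 + (-1 + 3*sqrt(3))) - 1*(-4)))*(-11) = (12 - 2*(-5*(2 + 3*sqrt(3)) + 4))*(-11) = (12 - 2*((-10 - 15*sqrt(3)) + 4))*(-11) = (12 - 2*(-6 - 15*sqrt(3)))*(-11) = (12 + (12 + 30*sqrt(3)))*(-11) = (24 + 30*sqrt(3))*(-11) = -264 - 330*sqrt(3)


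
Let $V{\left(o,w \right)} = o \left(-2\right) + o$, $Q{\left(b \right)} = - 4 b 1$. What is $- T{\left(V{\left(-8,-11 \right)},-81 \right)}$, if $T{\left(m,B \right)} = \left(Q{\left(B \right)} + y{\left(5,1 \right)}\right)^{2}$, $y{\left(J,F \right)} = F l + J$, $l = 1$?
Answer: $-108900$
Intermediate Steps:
$y{\left(J,F \right)} = F + J$ ($y{\left(J,F \right)} = F 1 + J = F + J$)
$Q{\left(b \right)} = - 4 b$
$V{\left(o,w \right)} = - o$ ($V{\left(o,w \right)} = - 2 o + o = - o$)
$T{\left(m,B \right)} = \left(6 - 4 B\right)^{2}$ ($T{\left(m,B \right)} = \left(- 4 B + \left(1 + 5\right)\right)^{2} = \left(- 4 B + 6\right)^{2} = \left(6 - 4 B\right)^{2}$)
$- T{\left(V{\left(-8,-11 \right)},-81 \right)} = - 4 \left(-3 + 2 \left(-81\right)\right)^{2} = - 4 \left(-3 - 162\right)^{2} = - 4 \left(-165\right)^{2} = - 4 \cdot 27225 = \left(-1\right) 108900 = -108900$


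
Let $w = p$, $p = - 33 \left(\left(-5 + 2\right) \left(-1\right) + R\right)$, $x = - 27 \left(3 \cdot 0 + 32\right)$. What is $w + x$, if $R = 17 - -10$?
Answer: $-1854$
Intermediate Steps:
$R = 27$ ($R = 17 + 10 = 27$)
$x = -864$ ($x = - 27 \left(0 + 32\right) = \left(-27\right) 32 = -864$)
$p = -990$ ($p = - 33 \left(\left(-5 + 2\right) \left(-1\right) + 27\right) = - 33 \left(\left(-3\right) \left(-1\right) + 27\right) = - 33 \left(3 + 27\right) = \left(-33\right) 30 = -990$)
$w = -990$
$w + x = -990 - 864 = -1854$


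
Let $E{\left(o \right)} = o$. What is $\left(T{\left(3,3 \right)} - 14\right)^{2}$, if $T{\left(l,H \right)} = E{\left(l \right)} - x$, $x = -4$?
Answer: $49$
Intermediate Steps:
$T{\left(l,H \right)} = 4 + l$ ($T{\left(l,H \right)} = l - -4 = l + 4 = 4 + l$)
$\left(T{\left(3,3 \right)} - 14\right)^{2} = \left(\left(4 + 3\right) - 14\right)^{2} = \left(7 - 14\right)^{2} = \left(-7\right)^{2} = 49$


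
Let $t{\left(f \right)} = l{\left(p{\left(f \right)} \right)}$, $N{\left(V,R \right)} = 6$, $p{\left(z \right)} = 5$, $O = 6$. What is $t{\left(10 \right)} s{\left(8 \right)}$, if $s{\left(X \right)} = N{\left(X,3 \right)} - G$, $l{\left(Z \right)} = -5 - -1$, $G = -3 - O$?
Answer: $-60$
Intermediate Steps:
$G = -9$ ($G = -3 - 6 = -9$)
$l{\left(Z \right)} = -4$ ($l{\left(Z \right)} = -5 + 1 = -4$)
$t{\left(f \right)} = -4$
$s{\left(X \right)} = 15$ ($s{\left(X \right)} = 6 - -9 = 6 + 9 = 15$)
$t{\left(10 \right)} s{\left(8 \right)} = \left(-4\right) 15 = -60$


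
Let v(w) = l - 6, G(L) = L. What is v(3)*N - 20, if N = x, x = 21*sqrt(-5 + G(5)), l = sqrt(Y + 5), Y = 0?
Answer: -20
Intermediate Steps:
l = sqrt(5) (l = sqrt(0 + 5) = sqrt(5) ≈ 2.2361)
v(w) = -6 + sqrt(5) (v(w) = sqrt(5) - 6 = -6 + sqrt(5))
x = 0 (x = 21*sqrt(-5 + 5) = 21*sqrt(0) = 21*0 = 0)
N = 0
v(3)*N - 20 = (-6 + sqrt(5))*0 - 20 = 0 - 20 = -20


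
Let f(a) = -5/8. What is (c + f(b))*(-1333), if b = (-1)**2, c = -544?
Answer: 5807881/8 ≈ 7.2599e+5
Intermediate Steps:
b = 1
f(a) = -5/8 (f(a) = -5*1/8 = -5/8)
(c + f(b))*(-1333) = (-544 - 5/8)*(-1333) = -4357/8*(-1333) = 5807881/8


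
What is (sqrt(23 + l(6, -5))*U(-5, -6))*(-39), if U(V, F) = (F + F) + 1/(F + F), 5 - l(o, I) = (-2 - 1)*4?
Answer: 1885*sqrt(10)/2 ≈ 2980.4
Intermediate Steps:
l(o, I) = 17 (l(o, I) = 5 - (-2 - 1)*4 = 5 - (-3)*4 = 5 - 1*(-12) = 5 + 12 = 17)
U(V, F) = 1/(2*F) + 2*F (U(V, F) = 2*F + 1/(2*F) = 1/(2*F) + 2*F)
(sqrt(23 + l(6, -5))*U(-5, -6))*(-39) = (sqrt(23 + 17)*((1/2)/(-6) + 2*(-6)))*(-39) = (sqrt(40)*((1/2)*(-1/6) - 12))*(-39) = ((2*sqrt(10))*(-1/12 - 12))*(-39) = ((2*sqrt(10))*(-145/12))*(-39) = -145*sqrt(10)/6*(-39) = 1885*sqrt(10)/2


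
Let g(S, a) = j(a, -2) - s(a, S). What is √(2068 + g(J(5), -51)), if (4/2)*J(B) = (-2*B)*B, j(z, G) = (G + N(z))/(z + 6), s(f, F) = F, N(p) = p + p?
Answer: √471445/15 ≈ 45.775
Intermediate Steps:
N(p) = 2*p
j(z, G) = (G + 2*z)/(6 + z) (j(z, G) = (G + 2*z)/(z + 6) = (G + 2*z)/(6 + z))
J(B) = -B² (J(B) = ((-2*B)*B)/2 = (-2*B²)/2 = -B²)
g(S, a) = -S + (-2 + 2*a)/(6 + a) (g(S, a) = (-2 + 2*a)/(6 + a) - S = -S + (-2 + 2*a)/(6 + a))
√(2068 + g(J(5), -51)) = √(2068 + (-2 + 2*(-51) - (-1*5²)*(6 - 51))/(6 - 51)) = √(2068 + (-2 - 102 - 1*(-1*25)*(-45))/(-45)) = √(2068 - (-2 - 102 - 1*(-25)*(-45))/45) = √(2068 - (-2 - 102 - 1125)/45) = √(2068 - 1/45*(-1229)) = √(2068 + 1229/45) = √(94289/45) = √471445/15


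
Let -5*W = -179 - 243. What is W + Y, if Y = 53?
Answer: 687/5 ≈ 137.40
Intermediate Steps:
W = 422/5 (W = -(-179 - 243)/5 = -⅕*(-422) = 422/5 ≈ 84.400)
W + Y = 422/5 + 53 = 687/5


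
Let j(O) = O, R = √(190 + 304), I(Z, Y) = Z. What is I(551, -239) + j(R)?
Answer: 551 + √494 ≈ 573.23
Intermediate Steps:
R = √494 ≈ 22.226
I(551, -239) + j(R) = 551 + √494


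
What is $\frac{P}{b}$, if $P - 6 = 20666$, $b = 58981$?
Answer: $\frac{20672}{58981} \approx 0.35049$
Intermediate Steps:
$P = 20672$ ($P = 6 + 20666 = 20672$)
$\frac{P}{b} = \frac{20672}{58981}$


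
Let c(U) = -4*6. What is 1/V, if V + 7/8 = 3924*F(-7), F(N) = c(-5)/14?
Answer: -56/376753 ≈ -0.00014864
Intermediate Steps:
c(U) = -24
F(N) = -12/7 (F(N) = -24/14 = -24*1/14 = -12/7)
V = -376753/56 (V = -7/8 + 3924*(-12/7) = -7/8 - 47088/7 = -376753/56 ≈ -6727.7)
1/V = 1/(-376753/56) = -56/376753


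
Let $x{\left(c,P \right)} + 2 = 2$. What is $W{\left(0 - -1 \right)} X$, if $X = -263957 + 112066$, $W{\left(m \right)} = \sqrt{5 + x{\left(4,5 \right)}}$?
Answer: $- 151891 \sqrt{5} \approx -3.3964 \cdot 10^{5}$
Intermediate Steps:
$x{\left(c,P \right)} = 0$ ($x{\left(c,P \right)} = -2 + 2 = 0$)
$W{\left(m \right)} = \sqrt{5}$ ($W{\left(m \right)} = \sqrt{5 + 0} = \sqrt{5}$)
$X = -151891$
$W{\left(0 - -1 \right)} X = \sqrt{5} \left(-151891\right) = - 151891 \sqrt{5}$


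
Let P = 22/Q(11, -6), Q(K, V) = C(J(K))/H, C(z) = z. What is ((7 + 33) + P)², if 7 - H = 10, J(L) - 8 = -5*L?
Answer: 3786916/2209 ≈ 1714.3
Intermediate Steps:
J(L) = 8 - 5*L
H = -3 (H = 7 - 1*10 = 7 - 10 = -3)
Q(K, V) = -8/3 + 5*K/3 (Q(K, V) = (8 - 5*K)/(-3) = (8 - 5*K)*(-⅓) = -8/3 + 5*K/3)
P = 66/47 (P = 22/(-8/3 + (5/3)*11) = 22/(-8/3 + 55/3) = 22/(47/3) = 22*(3/47) = 66/47 ≈ 1.4043)
((7 + 33) + P)² = ((7 + 33) + 66/47)² = (40 + 66/47)² = (1946/47)² = 3786916/2209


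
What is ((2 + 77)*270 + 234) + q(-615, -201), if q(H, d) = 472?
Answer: 22036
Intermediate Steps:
((2 + 77)*270 + 234) + q(-615, -201) = ((2 + 77)*270 + 234) + 472 = (79*270 + 234) + 472 = (21330 + 234) + 472 = 21564 + 472 = 22036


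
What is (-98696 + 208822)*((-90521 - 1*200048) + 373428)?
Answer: 9124930234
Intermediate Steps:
(-98696 + 208822)*((-90521 - 1*200048) + 373428) = 110126*((-90521 - 200048) + 373428) = 110126*(-290569 + 373428) = 110126*82859 = 9124930234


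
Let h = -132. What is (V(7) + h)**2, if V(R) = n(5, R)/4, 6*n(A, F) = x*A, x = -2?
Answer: 2524921/144 ≈ 17534.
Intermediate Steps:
n(A, F) = -A/3 (n(A, F) = (-2*A)/6 = -A/3)
V(R) = -5/12 (V(R) = -1/3*5/4 = -5/3*1/4 = -5/12)
(V(7) + h)**2 = (-5/12 - 132)**2 = (-1589/12)**2 = 2524921/144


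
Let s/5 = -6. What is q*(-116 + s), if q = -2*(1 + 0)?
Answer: 292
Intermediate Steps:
s = -30 (s = 5*(-6) = -30)
q = -2 (q = -2*1 = -2)
q*(-116 + s) = -2*(-116 - 30) = -2*(-146) = 292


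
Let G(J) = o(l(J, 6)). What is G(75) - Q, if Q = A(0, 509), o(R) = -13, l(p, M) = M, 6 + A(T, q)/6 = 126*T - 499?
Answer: 3017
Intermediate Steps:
A(T, q) = -3030 + 756*T (A(T, q) = -36 + 6*(126*T - 499) = -36 + 6*(-499 + 126*T) = -36 + (-2994 + 756*T) = -3030 + 756*T)
Q = -3030 (Q = -3030 + 756*0 = -3030 + 0 = -3030)
G(J) = -13
G(75) - Q = -13 - 1*(-3030) = -13 + 3030 = 3017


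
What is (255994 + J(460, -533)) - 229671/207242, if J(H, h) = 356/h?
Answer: 28276897463289/110459986 ≈ 2.5599e+5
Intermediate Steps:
(255994 + J(460, -533)) - 229671/207242 = (255994 + 356/(-533)) - 229671/207242 = (255994 + 356*(-1/533)) - 229671*1/207242 = (255994 - 356/533) - 229671/207242 = 136444446/533 - 229671/207242 = 28276897463289/110459986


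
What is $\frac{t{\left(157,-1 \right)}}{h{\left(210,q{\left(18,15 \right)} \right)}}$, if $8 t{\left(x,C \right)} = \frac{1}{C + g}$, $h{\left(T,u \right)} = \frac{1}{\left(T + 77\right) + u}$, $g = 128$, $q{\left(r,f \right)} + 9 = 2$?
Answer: $\frac{35}{127} \approx 0.27559$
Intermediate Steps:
$q{\left(r,f \right)} = -7$ ($q{\left(r,f \right)} = -9 + 2 = -7$)
$h{\left(T,u \right)} = \frac{1}{77 + T + u}$ ($h{\left(T,u \right)} = \frac{1}{\left(77 + T\right) + u} = \frac{1}{77 + T + u}$)
$t{\left(x,C \right)} = \frac{1}{8 \left(128 + C\right)}$ ($t{\left(x,C \right)} = \frac{1}{8 \left(C + 128\right)} = \frac{1}{8 \left(128 + C\right)}$)
$\frac{t{\left(157,-1 \right)}}{h{\left(210,q{\left(18,15 \right)} \right)}} = \frac{\frac{1}{8} \frac{1}{128 - 1}}{\frac{1}{77 + 210 - 7}} = \frac{\frac{1}{8} \cdot \frac{1}{127}}{\frac{1}{280}} = \frac{1}{8} \cdot \frac{1}{127} \frac{1}{\frac{1}{280}} = \frac{1}{1016} \cdot 280 = \frac{35}{127}$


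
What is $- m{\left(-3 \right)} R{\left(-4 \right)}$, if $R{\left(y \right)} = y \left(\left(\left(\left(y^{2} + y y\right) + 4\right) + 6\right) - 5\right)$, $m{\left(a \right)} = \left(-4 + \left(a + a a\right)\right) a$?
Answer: $-888$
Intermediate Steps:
$m{\left(a \right)} = a \left(-4 + a + a^{2}\right)$ ($m{\left(a \right)} = \left(-4 + \left(a + a^{2}\right)\right) a = \left(-4 + a + a^{2}\right) a = a \left(-4 + a + a^{2}\right)$)
$R{\left(y \right)} = y \left(5 + 2 y^{2}\right)$ ($R{\left(y \right)} = y \left(\left(\left(\left(y^{2} + y^{2}\right) + 4\right) + 6\right) - 5\right) = y \left(\left(\left(2 y^{2} + 4\right) + 6\right) - 5\right) = y \left(\left(\left(4 + 2 y^{2}\right) + 6\right) - 5\right) = y \left(\left(10 + 2 y^{2}\right) - 5\right) = y \left(5 + 2 y^{2}\right)$)
$- m{\left(-3 \right)} R{\left(-4 \right)} = - \left(-3\right) \left(-4 - 3 + \left(-3\right)^{2}\right) \left(- 4 \left(5 + 2 \left(-4\right)^{2}\right)\right) = - \left(-3\right) \left(-4 - 3 + 9\right) \left(- 4 \left(5 + 2 \cdot 16\right)\right) = - \left(-3\right) 2 \left(- 4 \left(5 + 32\right)\right) = \left(-1\right) \left(-6\right) \left(\left(-4\right) 37\right) = 6 \left(-148\right) = -888$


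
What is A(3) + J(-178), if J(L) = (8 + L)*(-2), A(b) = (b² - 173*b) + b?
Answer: -167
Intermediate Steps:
A(b) = b² - 172*b
J(L) = -16 - 2*L
A(3) + J(-178) = 3*(-172 + 3) + (-16 - 2*(-178)) = 3*(-169) + (-16 + 356) = -507 + 340 = -167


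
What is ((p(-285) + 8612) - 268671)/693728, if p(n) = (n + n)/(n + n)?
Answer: -130029/346864 ≈ -0.37487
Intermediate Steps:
p(n) = 1 (p(n) = (2*n)/((2*n)) = (2*n)*(1/(2*n)) = 1)
((p(-285) + 8612) - 268671)/693728 = ((1 + 8612) - 268671)/693728 = (8613 - 268671)*(1/693728) = -260058*1/693728 = -130029/346864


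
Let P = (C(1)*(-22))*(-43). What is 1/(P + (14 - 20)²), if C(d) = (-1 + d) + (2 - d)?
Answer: 1/982 ≈ 0.0010183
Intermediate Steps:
C(d) = 1
P = 946 (P = (1*(-22))*(-43) = -22*(-43) = 946)
1/(P + (14 - 20)²) = 1/(946 + (14 - 20)²) = 1/(946 + (-6)²) = 1/(946 + 36) = 1/982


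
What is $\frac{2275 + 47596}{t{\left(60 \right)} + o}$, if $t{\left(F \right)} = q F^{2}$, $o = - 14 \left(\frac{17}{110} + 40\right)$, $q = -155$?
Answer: $- \frac{2742905}{30720919} \approx -0.089285$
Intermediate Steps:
$o = - \frac{30919}{55}$ ($o = - 14 \left(17 \cdot \frac{1}{110} + 40\right) = - 14 \left(\frac{17}{110} + 40\right) = \left(-14\right) \frac{4417}{110} = - \frac{30919}{55} \approx -562.16$)
$t{\left(F \right)} = - 155 F^{2}$
$\frac{2275 + 47596}{t{\left(60 \right)} + o} = \frac{2275 + 47596}{- 155 \cdot 60^{2} - \frac{30919}{55}} = \frac{49871}{\left(-155\right) 3600 - \frac{30919}{55}} = \frac{49871}{-558000 - \frac{30919}{55}} = \frac{49871}{- \frac{30720919}{55}} = 49871 \left(- \frac{55}{30720919}\right) = - \frac{2742905}{30720919}$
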